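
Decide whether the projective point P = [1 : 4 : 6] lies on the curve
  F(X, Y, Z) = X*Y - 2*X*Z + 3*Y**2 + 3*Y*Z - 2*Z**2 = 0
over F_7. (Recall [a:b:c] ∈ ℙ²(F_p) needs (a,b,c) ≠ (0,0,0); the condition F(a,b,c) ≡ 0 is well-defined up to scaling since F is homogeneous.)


F(1,4,6) ≡ 5 (mod 7); P is NOT on the curve.

Evaluate F(1, 4, 6) term-by-term (mod 7).
  X*Y ↦ 1·1·4·1 = 4
  -2*X*Z ↦ -2·1·1·6 = -12
  3*Y**2 ↦ 3·1·16·1 = 48
  3*Y*Z ↦ 3·1·4·6 = 72
  -2*Z**2 ↦ -2·1·1·36 = -72
Sum: F(1, 4, 6) = (4) + (-12) + (48) + (72) + (-72) = 40.
Reducing mod 7: 40 ≡ 5 (mod 7).
Since F(a, b, c) ≡ 5 ≠ 0 (mod 7), P does NOT lie on the curve.


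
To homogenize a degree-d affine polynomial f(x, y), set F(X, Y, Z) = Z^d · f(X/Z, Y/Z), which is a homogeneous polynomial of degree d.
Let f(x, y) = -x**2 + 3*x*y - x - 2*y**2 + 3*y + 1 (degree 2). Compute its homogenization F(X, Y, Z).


F(X, Y, Z) = -X**2 + 3*X*Y - X*Z - 2*Y**2 + 3*Y*Z + Z**2

deg(f) = 2.
Substitute x = X/Z, y = Y/Z into f, then multiply by Z^2.
  monomial -1·x^2·y^0 ↦ -1·X^2·Y^0·Z^0.
  monomial 3·x^1·y^1 ↦ 3·X^1·Y^1·Z^0.
  monomial -1·x^1·y^0 ↦ -1·X^1·Y^0·Z^1.
  monomial -2·x^0·y^2 ↦ -2·X^0·Y^2·Z^0.
  monomial 3·x^0·y^1 ↦ 3·X^0·Y^1·Z^1.
  monomial 1·x^0·y^0 ↦ 1·X^0·Y^0·Z^2.
Collecting: F(X, Y, Z) = -X**2 + 3*X*Y - X*Z - 2*Y**2 + 3*Y*Z + Z**2.


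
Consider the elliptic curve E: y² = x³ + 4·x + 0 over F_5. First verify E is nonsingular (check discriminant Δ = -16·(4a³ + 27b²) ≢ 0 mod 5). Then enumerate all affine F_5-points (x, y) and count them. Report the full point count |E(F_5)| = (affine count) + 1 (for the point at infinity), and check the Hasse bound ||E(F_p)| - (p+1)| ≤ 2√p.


Affine points = {(0, 0), (1, 0), (2, 1), (2, 4), (3, 2), (3, 3), (4, 0)}; affine count = 7; |E(F_5)| = 8.

Discriminant check: Δ ∝ 4a³ + 27b² = 4·4³ + 27·0² = 4·64 + 27·0 ≡ 1 (mod 5). Nonzero ⇒ E is nonsingular.
For each x ∈ F_5, compute rhs = x³ + 4·x + 0 mod 5, then count y ∈ F_5 with y² ≡ rhs.
  x = 0: rhs = 0, matching y values: 0 (1 points).
  x = 1: rhs = 0, matching y values: 0 (1 points).
  x = 2: rhs = 1, matching y values: 1, 4 (2 points).
  x = 3: rhs = 4, matching y values: 2, 3 (2 points).
  x = 4: rhs = 0, matching y values: 0 (1 points).
Total affine count: 7.
Full point count |E(F_5)| = 7 + 1 = 8.
Hasse bound: |8 − (5+1)| = |2| = 2 ≤ 2√5 ≈ 4.4721 ✓.


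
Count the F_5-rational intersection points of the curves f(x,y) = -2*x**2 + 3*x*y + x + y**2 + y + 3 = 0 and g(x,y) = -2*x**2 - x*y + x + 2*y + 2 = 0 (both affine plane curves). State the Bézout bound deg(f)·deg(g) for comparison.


Common zeros: {(4, 2)}; count = 1; Bézout bound = 4.

deg(f) = 2, deg(g) = 2, so Bézout bound = 4.
Scan x ∈ F_5. For each x, list the y ∈ F_5 with f(x, y) ≡ 0 and those with g(x, y) ≡ 0 (mod 5); the common zeros in that column are the intersection.
  x = 0: f ≡ 0 at y ∈ {1, 3}; g ≡ 0 at y ∈ {4}; common: ∅.
  x = 1: f ≡ 0 at y ∈ ∅; g ≡ 0 at y ∈ {4}; common: ∅.
  x = 2: f ≡ 0 at y ∈ {1, 2}; g ≡ 0 at y ∈ ∅; common: ∅.
  x = 3: f ≡ 0 at y ∈ ∅; g ≡ 0 at y ∈ {2}; common: ∅.
  x = 4: f ≡ 0 at y ∈ {0, 2}; g ≡ 0 at y ∈ {2}; common: {2}.
Collecting: common zeros = {(4, 2)}, so the count is 1.
Comparison with the Bézout bound: 1 ≤ 4 = deg(f)·deg(g), as expected for curves with no common component (the affine F_5-count falls short of the bound because intersections may lie at infinity, over extension fields, or carry multiplicity).


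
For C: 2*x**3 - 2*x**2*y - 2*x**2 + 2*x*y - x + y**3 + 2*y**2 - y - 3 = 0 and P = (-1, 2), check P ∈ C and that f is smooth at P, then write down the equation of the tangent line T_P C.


Tangent line at P: 21*x + 15*y - 9 = 0.

Step 1: f(-1, 2) = 0, so P lies on C.
Step 2: partial derivatives
  f_x(x, y) = 6*x**2 - 4*x*y - 4*x + 2*y - 1, f_y(x, y) = -2*x**2 + 2*x + 3*y**2 + 4*y - 1.
  f_x(P) = 21, f_y(P) = 15 (gradient nonzero, so P is smooth).
Step 3: tangent line at P: 21·(x − -1) + 15·(y − 2) = 0.
Expanding: 21*x + 15*y - 9 = 0.


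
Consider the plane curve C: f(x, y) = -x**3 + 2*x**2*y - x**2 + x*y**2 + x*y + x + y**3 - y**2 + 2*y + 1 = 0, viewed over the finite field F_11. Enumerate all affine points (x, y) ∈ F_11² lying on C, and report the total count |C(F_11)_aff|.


Affine F_11-points: {(1, 0), (3, 8), (4, 1), (5, 10), (9, 9), (10, 0), (10, 4), (10, 9)}; count = 8.

For each of the 121 pairs (x, y) ∈ F_11², evaluate f(x, y) mod 11. Record the zeros.
  x = 0: [0↦1, 1↦3, 2↦9, 3↦3, 4↦2, 5↦1, 6↦6, 7↦1, 8↦3, 9↦7, 10↦8]  zeros at y ∈ ∅
  x = 1: [0↦0, 1↦6, 2↦7, 3↦9, 4↦7, 5↦7, 6↦4, 7↦4, 8↦2, 9↦4, 10↦5]  zeros at y ∈ {0}
  x = 2: [0↦2, 1↦5, 2↦5, 3↦8, 4↦9, 5↦3, 6↦7, 7↦5, 8↦3, 9↦7, 10↦1]  zeros at y ∈ ∅
  x = 3: [0↦1, 1↦5, 2↦8, 3↦5, 4↦2, 5↦5, 6↦9, 7↦9, 8↦0, 9↦10, 10↦1]  zeros at y ∈ {8}
  x = 4: [0↦2, 1↦0, 2↦10, 3↦5, 4↦2, 5↦7, 6↦4, 7↦10, 8↦9, 9↦7, 10↦10]  zeros at y ∈ {1}
  x = 5: [0↦10, 1↦6, 2↦5, 3↦2, 4↦3, 5↦3, 6↦8, 7↦2, 8↦2, 9↦3, 10↦0]  zeros at y ∈ {10}
  x = 6: [0↦8, 1↦6, 2↦9, 3↦1, 4↦10, 5↦9, 6↦4, 7↦1, 8↦6, 9↦3, 10↦9]  zeros at y ∈ ∅
  x = 7: [0↦1, 1↦5, 2↦5, 3↦7, 4↦6, 5↦8, 6↦8, 7↦1, 8↦4, 9↦1, 10↦9]  zeros at y ∈ ∅
  x = 8: [0↦5, 1↦8, 2↦9, 3↦3, 4↦7, 5↦5, 6↦3, 7↦7, 8↦1, 9↦2, 10↦5]  zeros at y ∈ ∅
  x = 9: [0↦3, 1↦9, 2↦4, 3↦5, 4↦7, 5↦5, 6↦5, 7↦2, 8↦2, 9↦0, 10↦2]  zeros at y ∈ {9}
  x = 10: [0↦0, 1↦2, 2↦6, 3↦7, 4↦0, 5↦2, 6↦8, 7↦2, 8↦1, 9↦0, 10↦5]  zeros at y ∈ {0, 4, 9}
Collecting zeros: affine points = {(1, 0), (3, 8), (4, 1), (5, 10), (9, 9), (10, 0), (10, 4), (10, 9)}.
Total count |C(F_11)_aff| = 8.


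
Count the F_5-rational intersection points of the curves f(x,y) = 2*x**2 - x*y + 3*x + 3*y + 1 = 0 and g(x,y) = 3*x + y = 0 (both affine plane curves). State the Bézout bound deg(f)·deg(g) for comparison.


Common zeros: {(1, 2)}; count = 1; Bézout bound = 2.

deg(f) = 2, deg(g) = 1, so Bézout bound = 2.
Scan x ∈ F_5. For each x, list the y ∈ F_5 with f(x, y) ≡ 0 and those with g(x, y) ≡ 0 (mod 5); the common zeros in that column are the intersection.
  x = 0: f ≡ 0 at y ∈ {3}; g ≡ 0 at y ∈ {0}; common: ∅.
  x = 1: f ≡ 0 at y ∈ {2}; g ≡ 0 at y ∈ {2}; common: {2}.
  x = 2: f ≡ 0 at y ∈ {0}; g ≡ 0 at y ∈ {4}; common: ∅.
  x = 3: f ≡ 0 at y ∈ ∅; g ≡ 0 at y ∈ {1}; common: ∅.
  x = 4: f ≡ 0 at y ∈ {0}; g ≡ 0 at y ∈ {3}; common: ∅.
Collecting: common zeros = {(1, 2)}, so the count is 1.
Comparison with the Bézout bound: 1 ≤ 2 = deg(f)·deg(g), as expected for curves with no common component (the affine F_5-count falls short of the bound because intersections may lie at infinity, over extension fields, or carry multiplicity).


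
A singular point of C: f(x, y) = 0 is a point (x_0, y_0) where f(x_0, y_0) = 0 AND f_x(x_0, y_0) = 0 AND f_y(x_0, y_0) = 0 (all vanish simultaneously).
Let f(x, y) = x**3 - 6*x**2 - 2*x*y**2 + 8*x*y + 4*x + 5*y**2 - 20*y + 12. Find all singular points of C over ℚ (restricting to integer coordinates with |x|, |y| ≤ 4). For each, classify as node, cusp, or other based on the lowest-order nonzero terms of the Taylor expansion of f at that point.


Singular points: {(2, 2)}; classification: cusp.

Compute partial derivatives:
  f_x = 3*x**2 - 12*x - 2*y**2 + 8*y + 4.
  f_y = -4*x*y + 8*x + 10*y - 20.
Scan x_0 ∈ {−4, ..., 4}. For each x_0, f_y(x_0, y) is a polynomial in y; find its integer roots y ∈ {−4, ..., 4}, then test f_x and f at those candidates.
  x = -4: f_y(-4, y) = 26*y - 52; vanishes at y ∈ {2}. (-4, 2): f_x = 108 ≠ 0.
  x = -3: f_y(-3, y) = 22*y - 44; vanishes at y ∈ {2}. (-3, 2): f_x = 75 ≠ 0.
  x = -2: f_y(-2, y) = 18*y - 36; vanishes at y ∈ {2}. (-2, 2): f_x = 48 ≠ 0.
  x = -1: f_y(-1, y) = 14*y - 28; vanishes at y ∈ {2}. (-1, 2): f_x = 27 ≠ 0.
  x = 0: f_y(0, y) = 10*y - 20; vanishes at y ∈ {2}. (0, 2): f_x = 12 ≠ 0.
  x = 1: f_y(1, y) = 6*y - 12; vanishes at y ∈ {2}. (1, 2): f_x = 3 ≠ 0.
  x = 2: f_y(2, y) = 2*y - 4; vanishes at y ∈ {2}. (2, 2): f_x = 0, f = 0 — SINGULAR.
  x = 3: f_y(3, y) = 4 - 2*y; vanishes at y ∈ {2}. (3, 2): f_x = 3 ≠ 0.
  x = 4: f_y(4, y) = 12 - 6*y; vanishes at y ∈ {2}. (4, 2): f_x = 12 ≠ 0.
Only singular point on the grid: (2, 2).
Classify: substitute x = 2 + u, y = 2 + v and expand: f = u**3 - 2*u*v**2 + v**2.
No constant or linear terms (consistent with a singular point). Quadratic part: v**2. Cubic part: u**3 - 2*u*v**2.
The quadratic part v**2 is a perfect square, so there is a single (double) tangent line v = 0, i.e. y = 2. Restricting the cubic part to that line (v = 0) leaves u**3 ≠ 0, so f is not divisible by v and the branch is v² ≈ -u**3 to lowest order — this is a cusp.
Classification: cusp.


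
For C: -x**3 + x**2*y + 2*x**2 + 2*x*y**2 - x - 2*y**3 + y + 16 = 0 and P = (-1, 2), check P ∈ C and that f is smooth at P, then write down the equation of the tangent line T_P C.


Tangent line at P: -4*x - 30*y + 56 = 0.

Step 1: f(-1, 2) = 0, so P lies on C.
Step 2: partial derivatives
  f_x(x, y) = -3*x**2 + 2*x*y + 4*x + 2*y**2 - 1, f_y(x, y) = x**2 + 4*x*y - 6*y**2 + 1.
  f_x(P) = -4, f_y(P) = -30 (gradient nonzero, so P is smooth).
Step 3: tangent line at P: -4·(x − -1) + -30·(y − 2) = 0.
Expanding: -4*x - 30*y + 56 = 0.


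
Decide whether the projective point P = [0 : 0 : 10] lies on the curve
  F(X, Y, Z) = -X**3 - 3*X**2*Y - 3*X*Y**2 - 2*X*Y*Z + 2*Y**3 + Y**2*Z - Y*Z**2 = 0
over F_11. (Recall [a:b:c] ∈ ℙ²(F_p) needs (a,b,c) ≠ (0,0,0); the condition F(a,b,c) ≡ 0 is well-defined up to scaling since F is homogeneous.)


F(0,0,10) ≡ 0 (mod 11); P is on the curve.

Evaluate F(0, 0, 10) term-by-term (mod 11).
  -X**3 ↦ -1·0·1·1 = 0
  -3*X**2*Y ↦ -3·0·0·1 = 0
  -3*X*Y**2 ↦ -3·0·0·1 = 0
  -2*X*Y*Z ↦ -2·0·0·10 = 0
  2*Y**3 ↦ 2·1·0·1 = 0
  Y**2*Z ↦ 1·1·0·10 = 0
  -Y*Z**2 ↦ -1·1·0·100 = 0
Sum: F(0, 0, 10) = (0) + (0) + (0) + (0) + (0) + (0) + (0) = 0.
Reducing mod 11: 0 ≡ 0 (mod 11).
Since F(a, b, c) ≡ 0 (mod 11), P lies on the curve.


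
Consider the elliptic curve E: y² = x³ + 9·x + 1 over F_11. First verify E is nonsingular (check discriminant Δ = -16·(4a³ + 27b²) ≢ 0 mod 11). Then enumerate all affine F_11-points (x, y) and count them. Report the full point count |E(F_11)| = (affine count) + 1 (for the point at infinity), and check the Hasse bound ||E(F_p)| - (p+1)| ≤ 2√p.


Affine points = {(0, 1), (0, 10), (1, 0), (2, 4), (2, 7), (3, 0), (7, 0)}; affine count = 7; |E(F_11)| = 8.

Discriminant check: Δ ∝ 4a³ + 27b² = 4·9³ + 27·1² = 4·729 + 27·1 ≡ 6 (mod 11). Nonzero ⇒ E is nonsingular.
For each x ∈ F_11, compute rhs = x³ + 9·x + 1 mod 11, then count y ∈ F_11 with y² ≡ rhs.
  x = 0: rhs = 1, matching y values: 1, 10 (2 points).
  x = 1: rhs = 0, matching y values: 0 (1 points).
  x = 2: rhs = 5, matching y values: 4, 7 (2 points).
  x = 3: rhs = 0, matching y values: 0 (1 points).
  x = 4: rhs = 2, matching y values: none (0 points).
  x = 5: rhs = 6, matching y values: none (0 points).
  x = 6: rhs = 7, matching y values: none (0 points).
  x = 7: rhs = 0, matching y values: 0 (1 points).
  x = 8: rhs = 2, matching y values: none (0 points).
  x = 9: rhs = 8, matching y values: none (0 points).
  x = 10: rhs = 2, matching y values: none (0 points).
Total affine count: 7.
Full point count |E(F_11)| = 7 + 1 = 8.
Hasse bound: |8 − (11+1)| = |-4| = 4 ≤ 2√11 ≈ 6.6332 ✓.


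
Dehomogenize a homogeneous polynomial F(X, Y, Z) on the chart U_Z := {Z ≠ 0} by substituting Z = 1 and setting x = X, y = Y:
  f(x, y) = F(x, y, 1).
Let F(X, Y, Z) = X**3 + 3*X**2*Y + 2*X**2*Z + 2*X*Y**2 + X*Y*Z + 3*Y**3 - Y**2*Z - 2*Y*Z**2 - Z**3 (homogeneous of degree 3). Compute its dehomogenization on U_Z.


f(x, y) = x**3 + 3*x**2*y + 2*x**2 + 2*x*y**2 + x*y + 3*y**3 - y**2 - 2*y - 1

On U_Z we set Z = 1. Each monomial c·X^i·Y^j·Z^k in F becomes c·x^i·y^j·1^k = c·x^i·y^j.
Substituting Z = 1: F(X, Y, 1) = x**3 + 3*x**2*y + 2*x**2 + 2*x*y**2 + x*y + 3*y**3 - y**2 - 2*y - 1.
Note: deg(f) ≤ deg(F) = 3; strict inequality happens when F is divisible by Z (lost terms).


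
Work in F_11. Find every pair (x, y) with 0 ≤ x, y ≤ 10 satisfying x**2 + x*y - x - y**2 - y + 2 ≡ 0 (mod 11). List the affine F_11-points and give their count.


Affine F_11-points: {(0, 1), (0, 9), (3, 4), (3, 9), (5, 0), (5, 4), (7, 0), (7, 6), (10, 3), (10, 6)}; count = 10.

For each of the 121 pairs (x, y) ∈ F_11², evaluate f(x, y) mod 11. Record the zeros.
  x = 0: [0↦2, 1↦0, 2↦7, 3↦1, 4↦4, 5↦5, 6↦4, 7↦1, 8↦7, 9↦0, 10↦2]  zeros at y ∈ {1, 9}
  x = 1: [0↦2, 1↦1, 2↦9, 3↦4, 4↦8, 5↦10, 6↦10, 7↦8, 8↦4, 9↦9, 10↦1]  zeros at y ∈ ∅
  x = 2: [0↦4, 1↦4, 2↦2, 3↦9, 4↦3, 5↦6, 6↦7, 7↦6, 8↦3, 9↦9, 10↦2]  zeros at y ∈ ∅
  x = 3: [0↦8, 1↦9, 2↦8, 3↦5, 4↦0, 5↦4, 6↦6, 7↦6, 8↦4, 9↦0, 10↦5]  zeros at y ∈ {4, 9}
  x = 4: [0↦3, 1↦5, 2↦5, 3↦3, 4↦10, 5↦4, 6↦7, 7↦8, 8↦7, 9↦4, 10↦10]  zeros at y ∈ ∅
  x = 5: [0↦0, 1↦3, 2↦4, 3↦3, 4↦0, 5↦6, 6↦10, 7↦1, 8↦1, 9↦10, 10↦6]  zeros at y ∈ {0, 4}
  x = 6: [0↦10, 1↦3, 2↦5, 3↦5, 4↦3, 5↦10, 6↦4, 7↦7, 8↦8, 9↦7, 10↦4]  zeros at y ∈ ∅
  x = 7: [0↦0, 1↦5, 2↦8, 3↦9, 4↦8, 5↦5, 6↦0, 7↦4, 8↦6, 9↦6, 10↦4]  zeros at y ∈ {0, 6}
  x = 8: [0↦3, 1↦9, 2↦2, 3↦4, 4↦4, 5↦2, 6↦9, 7↦3, 8↦6, 9↦7, 10↦6]  zeros at y ∈ ∅
  x = 9: [0↦8, 1↦4, 2↦9, 3↦1, 4↦2, 5↦1, 6↦9, 7↦4, 8↦8, 9↦10, 10↦10]  zeros at y ∈ ∅
  x = 10: [0↦4, 1↦1, 2↦7, 3↦0, 4↦2, 5↦2, 6↦0, 7↦7, 8↦1, 9↦4, 10↦5]  zeros at y ∈ {3, 6}
Collecting zeros: affine points = {(0, 1), (0, 9), (3, 4), (3, 9), (5, 0), (5, 4), (7, 0), (7, 6), (10, 3), (10, 6)}.
Total count |C(F_11)_aff| = 10.


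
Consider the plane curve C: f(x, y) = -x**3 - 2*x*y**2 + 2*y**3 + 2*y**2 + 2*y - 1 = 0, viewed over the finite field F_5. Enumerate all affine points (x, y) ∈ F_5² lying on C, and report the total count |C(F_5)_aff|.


Affine F_5-points: {(0, 1), (2, 4), (4, 0), (4, 4)}; count = 4.

For each of the 25 pairs (x, y) ∈ F_5², evaluate f(x, y) mod 5. Record the zeros.
  x = 0: [0↦4, 1↦0, 2↦2, 3↦2, 4↦2]  zeros at y ∈ {1}
  x = 1: [0↦3, 1↦2, 2↦3, 3↦3, 4↦4]  zeros at y ∈ ∅
  x = 2: [0↦1, 1↦3, 2↦3, 3↦3, 4↦0]  zeros at y ∈ {4}
  x = 3: [0↦2, 1↦2, 2↦1, 3↦1, 4↦4]  zeros at y ∈ ∅
  x = 4: [0↦0, 1↦3, 2↦1, 3↦1, 4↦0]  zeros at y ∈ {0, 4}
Collecting zeros: affine points = {(0, 1), (2, 4), (4, 0), (4, 4)}.
Total count |C(F_5)_aff| = 4.


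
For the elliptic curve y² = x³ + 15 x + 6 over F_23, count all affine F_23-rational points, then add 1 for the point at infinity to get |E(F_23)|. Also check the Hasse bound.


Affine points = {(0, 11), (0, 12), (3, 3), (3, 20), (6, 6), (6, 17), (10, 11), (10, 12), (13, 11), (13, 12), (14, 4), (14, 19), (15, 8), (15, 15), (16, 8), (16, 15), (18, 6), (18, 17), (20, 7), (20, 16), (22, 6), (22, 17)}; affine count = 22; |E(F_23)| = 23.

Discriminant check: Δ ∝ 4a³ + 27b² = 4·15³ + 27·6² = 4·3375 + 27·36 ≡ 5 (mod 23). Nonzero ⇒ E is nonsingular.
For each x ∈ F_23, compute rhs = x³ + 15·x + 6 mod 23, then count y ∈ F_23 with y² ≡ rhs.
  x = 0: rhs = 6, matching y values: 11, 12 (2 points).
  x = 1: rhs = 22, matching y values: none (0 points).
  x = 2: rhs = 21, matching y values: none (0 points).
  x = 3: rhs = 9, matching y values: 3, 20 (2 points).
  x = 4: rhs = 15, matching y values: none (0 points).
  x = 5: rhs = 22, matching y values: none (0 points).
  x = 6: rhs = 13, matching y values: 6, 17 (2 points).
  x = 7: rhs = 17, matching y values: none (0 points).
  x = 8: rhs = 17, matching y values: none (0 points).
  x = 9: rhs = 19, matching y values: none (0 points).
  x = 10: rhs = 6, matching y values: 11, 12 (2 points).
  x = 11: rhs = 7, matching y values: none (0 points).
  x = 12: rhs = 5, matching y values: none (0 points).
  x = 13: rhs = 6, matching y values: 11, 12 (2 points).
  x = 14: rhs = 16, matching y values: 4, 19 (2 points).
  x = 15: rhs = 18, matching y values: 8, 15 (2 points).
  x = 16: rhs = 18, matching y values: 8, 15 (2 points).
  x = 17: rhs = 22, matching y values: none (0 points).
  x = 18: rhs = 13, matching y values: 6, 17 (2 points).
  x = 19: rhs = 20, matching y values: none (0 points).
  x = 20: rhs = 3, matching y values: 7, 16 (2 points).
  x = 21: rhs = 14, matching y values: none (0 points).
  x = 22: rhs = 13, matching y values: 6, 17 (2 points).
Total affine count: 22.
Full point count |E(F_23)| = 22 + 1 = 23.
Hasse bound: |23 − (23+1)| = |-1| = 1 ≤ 2√23 ≈ 9.5917 ✓.


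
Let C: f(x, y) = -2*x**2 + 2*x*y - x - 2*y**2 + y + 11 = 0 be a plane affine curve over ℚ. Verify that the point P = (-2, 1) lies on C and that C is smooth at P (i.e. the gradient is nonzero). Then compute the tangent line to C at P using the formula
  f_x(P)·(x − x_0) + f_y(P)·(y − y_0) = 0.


Tangent line at P: 9*x - 7*y + 25 = 0.

Step 1: f(-2, 1) = 0, so P lies on C.
Step 2: partial derivatives
  f_x(x, y) = -4*x + 2*y - 1, f_y(x, y) = 2*x - 4*y + 1.
  f_x(P) = 9, f_y(P) = -7 (gradient nonzero, so P is smooth).
Step 3: tangent line at P: 9·(x − -2) + -7·(y − 1) = 0.
Expanding: 9*x - 7*y + 25 = 0.


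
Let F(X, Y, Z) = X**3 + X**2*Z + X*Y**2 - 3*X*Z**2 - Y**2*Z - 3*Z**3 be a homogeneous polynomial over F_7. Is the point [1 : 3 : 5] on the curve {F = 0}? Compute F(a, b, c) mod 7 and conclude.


F(1,3,5) ≡ 3 (mod 7); P is NOT on the curve.

Evaluate F(1, 3, 5) term-by-term (mod 7).
  X**3 ↦ 1·1·1·1 = 1
  X**2*Z ↦ 1·1·1·5 = 5
  X*Y**2 ↦ 1·1·9·1 = 9
  -3*X*Z**2 ↦ -3·1·1·25 = -75
  -Y**2*Z ↦ -1·1·9·5 = -45
  -3*Z**3 ↦ -3·1·1·125 = -375
Sum: F(1, 3, 5) = (1) + (5) + (9) + (-75) + (-45) + (-375) = -480.
Reducing mod 7: -480 ≡ 3 (mod 7).
Since F(a, b, c) ≡ 3 ≠ 0 (mod 7), P does NOT lie on the curve.


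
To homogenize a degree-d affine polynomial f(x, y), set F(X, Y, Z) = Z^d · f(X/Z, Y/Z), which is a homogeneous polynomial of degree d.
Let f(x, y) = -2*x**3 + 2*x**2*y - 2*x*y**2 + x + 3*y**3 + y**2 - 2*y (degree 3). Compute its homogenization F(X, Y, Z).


F(X, Y, Z) = -2*X**3 + 2*X**2*Y - 2*X*Y**2 + X*Z**2 + 3*Y**3 + Y**2*Z - 2*Y*Z**2

deg(f) = 3.
Substitute x = X/Z, y = Y/Z into f, then multiply by Z^3.
  monomial -2·x^3·y^0 ↦ -2·X^3·Y^0·Z^0.
  monomial 2·x^2·y^1 ↦ 2·X^2·Y^1·Z^0.
  monomial -2·x^1·y^2 ↦ -2·X^1·Y^2·Z^0.
  monomial 1·x^1·y^0 ↦ 1·X^1·Y^0·Z^2.
  monomial 3·x^0·y^3 ↦ 3·X^0·Y^3·Z^0.
  monomial 1·x^0·y^2 ↦ 1·X^0·Y^2·Z^1.
  monomial -2·x^0·y^1 ↦ -2·X^0·Y^1·Z^2.
Collecting: F(X, Y, Z) = -2*X**3 + 2*X**2*Y - 2*X*Y**2 + X*Z**2 + 3*Y**3 + Y**2*Z - 2*Y*Z**2.


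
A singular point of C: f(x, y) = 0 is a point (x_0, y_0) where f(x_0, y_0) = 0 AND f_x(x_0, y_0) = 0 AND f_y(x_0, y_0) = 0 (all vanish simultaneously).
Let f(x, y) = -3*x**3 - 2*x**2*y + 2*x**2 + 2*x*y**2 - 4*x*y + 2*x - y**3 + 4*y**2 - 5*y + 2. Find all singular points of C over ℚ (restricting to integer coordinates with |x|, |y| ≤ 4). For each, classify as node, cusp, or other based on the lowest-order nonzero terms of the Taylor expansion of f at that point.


Singular points: {(0, 1)}; classification: cusp.

Compute partial derivatives:
  f_x = -9*x**2 - 4*x*y + 4*x + 2*y**2 - 4*y + 2.
  f_y = -2*x**2 + 4*x*y - 4*x - 3*y**2 + 8*y - 5.
Scan x_0 ∈ {−4, ..., 4}. For each x_0, f_y(x_0, y) is a polynomial in y; find its integer roots y ∈ {−4, ..., 4}, then test f_x and f at those candidates.
  x = -4: f_y(-4, y) = -3*y**2 - 8*y - 21; no integer root y with |y| ≤ 4.
  x = -3: f_y(-3, y) = -3*y**2 - 4*y - 11; no integer root y with |y| ≤ 4.
  x = -2: f_y(-2, y) = -3*y**2 - 5; no integer root y with |y| ≤ 4.
  x = -1: f_y(-1, y) = -3*y**2 + 4*y - 3; no integer root y with |y| ≤ 4.
  x = 0: f_y(0, y) = -3*y**2 + 8*y - 5; vanishes at y ∈ {1}. (0, 1): f_x = 0, f = 0 — SINGULAR.
  x = 1: f_y(1, y) = -3*y**2 + 12*y - 11; no integer root y with |y| ≤ 4.
  x = 2: f_y(2, y) = -3*y**2 + 16*y - 21; vanishes at y ∈ {3}. (2, 3): f_x = -44 ≠ 0.
  x = 3: f_y(3, y) = -3*y**2 + 20*y - 35; no integer root y with |y| ≤ 4.
  x = 4: f_y(4, y) = -3*y**2 + 24*y - 53; no integer root y with |y| ≤ 4.
Only singular point on the grid: (0, 1).
Classify: substitute x = 0 + u, y = 1 + v and expand: f = -3*u**3 - 2*u**2*v + 2*u*v**2 - v**3 + v**2.
No constant or linear terms (consistent with a singular point). Quadratic part: v**2. Cubic part: -3*u**3 - 2*u**2*v + 2*u*v**2 - v**3.
The quadratic part v**2 is a perfect square, so there is a single (double) tangent line v = 0, i.e. y = 1. Restricting the cubic part to that line (v = 0) leaves -3*u**3 ≠ 0, so f is not divisible by v and the branch is v² ≈ 3*u**3 to lowest order — this is a cusp.
Classification: cusp.


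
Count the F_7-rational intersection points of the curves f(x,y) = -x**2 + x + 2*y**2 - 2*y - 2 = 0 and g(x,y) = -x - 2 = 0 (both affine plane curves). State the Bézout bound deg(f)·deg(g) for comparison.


Common zeros: ∅; count = 0; Bézout bound = 2.

deg(f) = 2, deg(g) = 1, so Bézout bound = 2.
Scan x ∈ F_7. For each x, list the y ∈ F_7 with f(x, y) ≡ 0 and those with g(x, y) ≡ 0 (mod 7); the common zeros in that column are the intersection.
  x = 0: f ≡ 0 at y ∈ ∅; g ≡ 0 at y ∈ ∅; common: ∅.
  x = 1: f ≡ 0 at y ∈ ∅; g ≡ 0 at y ∈ ∅; common: ∅.
  x = 2: f ≡ 0 at y ∈ {2, 6}; g ≡ 0 at y ∈ ∅; common: ∅.
  x = 3: f ≡ 0 at y ∈ ∅; g ≡ 0 at y ∈ ∅; common: ∅.
  x = 4: f ≡ 0 at y ∈ {0, 1}; g ≡ 0 at y ∈ ∅; common: ∅.
  x = 5: f ≡ 0 at y ∈ ∅; g ≡ 0 at y ∈ {0, 1, 2, 3, 4, 5, 6}; common: ∅.
  x = 6: f ≡ 0 at y ∈ {2, 6}; g ≡ 0 at y ∈ ∅; common: ∅.
Collecting: common zeros = ∅, so the count is 0.
Comparison with the Bézout bound: 0 ≤ 2 = deg(f)·deg(g), as expected for curves with no common component (the affine F_7-count falls short of the bound because intersections may lie at infinity, over extension fields, or carry multiplicity).


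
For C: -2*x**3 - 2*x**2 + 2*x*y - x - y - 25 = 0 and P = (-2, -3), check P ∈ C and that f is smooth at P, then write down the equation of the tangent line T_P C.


Tangent line at P: -23*x - 5*y - 61 = 0.

Step 1: f(-2, -3) = 0, so P lies on C.
Step 2: partial derivatives
  f_x(x, y) = -6*x**2 - 4*x + 2*y - 1, f_y(x, y) = 2*x - 1.
  f_x(P) = -23, f_y(P) = -5 (gradient nonzero, so P is smooth).
Step 3: tangent line at P: -23·(x − -2) + -5·(y − -3) = 0.
Expanding: -23*x - 5*y - 61 = 0.


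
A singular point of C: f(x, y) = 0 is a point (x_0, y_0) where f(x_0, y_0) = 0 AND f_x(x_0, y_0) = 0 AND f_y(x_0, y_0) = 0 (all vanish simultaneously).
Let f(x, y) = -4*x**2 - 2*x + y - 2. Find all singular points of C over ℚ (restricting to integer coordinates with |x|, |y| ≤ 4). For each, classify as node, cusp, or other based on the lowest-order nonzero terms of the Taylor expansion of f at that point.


No singular points in the scanned grid; C is smooth there.

Compute partial derivatives:
  f_x = -8*x - 2.
  f_y = 1.
f_y = 1 is a nonzero constant, so f_y never vanishes: no point (x, y) can satisfy f = f_x = f_y = 0. In particular no (x, y) ∈ {−4, ..., 4}² is singular; the curve is smooth.


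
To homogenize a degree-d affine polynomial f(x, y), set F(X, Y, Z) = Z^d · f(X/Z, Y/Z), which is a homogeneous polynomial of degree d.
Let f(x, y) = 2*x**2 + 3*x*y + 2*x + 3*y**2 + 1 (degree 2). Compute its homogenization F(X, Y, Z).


F(X, Y, Z) = 2*X**2 + 3*X*Y + 2*X*Z + 3*Y**2 + Z**2

deg(f) = 2.
Substitute x = X/Z, y = Y/Z into f, then multiply by Z^2.
  monomial 2·x^2·y^0 ↦ 2·X^2·Y^0·Z^0.
  monomial 3·x^1·y^1 ↦ 3·X^1·Y^1·Z^0.
  monomial 2·x^1·y^0 ↦ 2·X^1·Y^0·Z^1.
  monomial 3·x^0·y^2 ↦ 3·X^0·Y^2·Z^0.
  monomial 1·x^0·y^0 ↦ 1·X^0·Y^0·Z^2.
Collecting: F(X, Y, Z) = 2*X**2 + 3*X*Y + 2*X*Z + 3*Y**2 + Z**2.


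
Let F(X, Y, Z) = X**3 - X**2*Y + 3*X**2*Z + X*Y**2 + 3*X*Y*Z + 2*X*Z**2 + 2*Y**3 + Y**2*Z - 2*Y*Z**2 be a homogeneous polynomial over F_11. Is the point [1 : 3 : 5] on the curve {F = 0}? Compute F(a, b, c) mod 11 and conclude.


F(1,3,5) ≡ 0 (mod 11); P is on the curve.

Evaluate F(1, 3, 5) term-by-term (mod 11).
  X**3 ↦ 1·1·1·1 = 1
  -X**2*Y ↦ -1·1·3·1 = -3
  3*X**2*Z ↦ 3·1·1·5 = 15
  X*Y**2 ↦ 1·1·9·1 = 9
  3*X*Y*Z ↦ 3·1·3·5 = 45
  2*X*Z**2 ↦ 2·1·1·25 = 50
  2*Y**3 ↦ 2·1·27·1 = 54
  Y**2*Z ↦ 1·1·9·5 = 45
  -2*Y*Z**2 ↦ -2·1·3·25 = -150
Sum: F(1, 3, 5) = (1) + (-3) + (15) + (9) + (45) + (50) + (54) + (45) + (-150) = 66.
Reducing mod 11: 66 ≡ 0 (mod 11).
Since F(a, b, c) ≡ 0 (mod 11), P lies on the curve.


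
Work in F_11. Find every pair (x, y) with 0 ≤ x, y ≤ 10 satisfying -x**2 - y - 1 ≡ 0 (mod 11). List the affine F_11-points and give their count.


Affine F_11-points: {(0, 10), (1, 9), (2, 6), (3, 1), (4, 5), (5, 7), (6, 7), (7, 5), (8, 1), (9, 6), (10, 9)}; count = 11.

For each of the 121 pairs (x, y) ∈ F_11², evaluate f(x, y) mod 11. Record the zeros.
  x = 0: [0↦10, 1↦9, 2↦8, 3↦7, 4↦6, 5↦5, 6↦4, 7↦3, 8↦2, 9↦1, 10↦0]  zeros at y ∈ {10}
  x = 1: [0↦9, 1↦8, 2↦7, 3↦6, 4↦5, 5↦4, 6↦3, 7↦2, 8↦1, 9↦0, 10↦10]  zeros at y ∈ {9}
  x = 2: [0↦6, 1↦5, 2↦4, 3↦3, 4↦2, 5↦1, 6↦0, 7↦10, 8↦9, 9↦8, 10↦7]  zeros at y ∈ {6}
  x = 3: [0↦1, 1↦0, 2↦10, 3↦9, 4↦8, 5↦7, 6↦6, 7↦5, 8↦4, 9↦3, 10↦2]  zeros at y ∈ {1}
  x = 4: [0↦5, 1↦4, 2↦3, 3↦2, 4↦1, 5↦0, 6↦10, 7↦9, 8↦8, 9↦7, 10↦6]  zeros at y ∈ {5}
  x = 5: [0↦7, 1↦6, 2↦5, 3↦4, 4↦3, 5↦2, 6↦1, 7↦0, 8↦10, 9↦9, 10↦8]  zeros at y ∈ {7}
  x = 6: [0↦7, 1↦6, 2↦5, 3↦4, 4↦3, 5↦2, 6↦1, 7↦0, 8↦10, 9↦9, 10↦8]  zeros at y ∈ {7}
  x = 7: [0↦5, 1↦4, 2↦3, 3↦2, 4↦1, 5↦0, 6↦10, 7↦9, 8↦8, 9↦7, 10↦6]  zeros at y ∈ {5}
  x = 8: [0↦1, 1↦0, 2↦10, 3↦9, 4↦8, 5↦7, 6↦6, 7↦5, 8↦4, 9↦3, 10↦2]  zeros at y ∈ {1}
  x = 9: [0↦6, 1↦5, 2↦4, 3↦3, 4↦2, 5↦1, 6↦0, 7↦10, 8↦9, 9↦8, 10↦7]  zeros at y ∈ {6}
  x = 10: [0↦9, 1↦8, 2↦7, 3↦6, 4↦5, 5↦4, 6↦3, 7↦2, 8↦1, 9↦0, 10↦10]  zeros at y ∈ {9}
Collecting zeros: affine points = {(0, 10), (1, 9), (2, 6), (3, 1), (4, 5), (5, 7), (6, 7), (7, 5), (8, 1), (9, 6), (10, 9)}.
Total count |C(F_11)_aff| = 11.


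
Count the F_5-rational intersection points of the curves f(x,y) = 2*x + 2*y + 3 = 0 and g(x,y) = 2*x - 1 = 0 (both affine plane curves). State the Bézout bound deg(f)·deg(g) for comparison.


Common zeros: {(3, 3)}; count = 1; Bézout bound = 1.

deg(f) = 1, deg(g) = 1, so Bézout bound = 1.
Scan x ∈ F_5. For each x, list the y ∈ F_5 with f(x, y) ≡ 0 and those with g(x, y) ≡ 0 (mod 5); the common zeros in that column are the intersection.
  x = 0: f ≡ 0 at y ∈ {1}; g ≡ 0 at y ∈ ∅; common: ∅.
  x = 1: f ≡ 0 at y ∈ {0}; g ≡ 0 at y ∈ ∅; common: ∅.
  x = 2: f ≡ 0 at y ∈ {4}; g ≡ 0 at y ∈ ∅; common: ∅.
  x = 3: f ≡ 0 at y ∈ {3}; g ≡ 0 at y ∈ {0, 1, 2, 3, 4}; common: {3}.
  x = 4: f ≡ 0 at y ∈ {2}; g ≡ 0 at y ∈ ∅; common: ∅.
Collecting: common zeros = {(3, 3)}, so the count is 1.
Comparison with the Bézout bound: 1 ≤ 1 = deg(f)·deg(g), as expected for curves with no common component (the bound is attained).


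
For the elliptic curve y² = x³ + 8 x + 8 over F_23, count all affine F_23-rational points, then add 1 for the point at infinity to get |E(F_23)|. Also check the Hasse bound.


Affine points = {(0, 10), (0, 13), (2, 3), (2, 20), (3, 6), (3, 17), (4, 9), (4, 14), (5, 9), (5, 14), (7, 4), (7, 19), (8, 3), (8, 20), (9, 2), (9, 21), (11, 1), (11, 22), (13, 3), (13, 20), (14, 9), (14, 14), (16, 0), (18, 2), (18, 21), (19, 2), (19, 21), (20, 7), (20, 16)}; affine count = 29; |E(F_23)| = 30.

Discriminant check: Δ ∝ 4a³ + 27b² = 4·8³ + 27·8² = 4·512 + 27·64 ≡ 4 (mod 23). Nonzero ⇒ E is nonsingular.
For each x ∈ F_23, compute rhs = x³ + 8·x + 8 mod 23, then count y ∈ F_23 with y² ≡ rhs.
  x = 0: rhs = 8, matching y values: 10, 13 (2 points).
  x = 1: rhs = 17, matching y values: none (0 points).
  x = 2: rhs = 9, matching y values: 3, 20 (2 points).
  x = 3: rhs = 13, matching y values: 6, 17 (2 points).
  x = 4: rhs = 12, matching y values: 9, 14 (2 points).
  x = 5: rhs = 12, matching y values: 9, 14 (2 points).
  x = 6: rhs = 19, matching y values: none (0 points).
  x = 7: rhs = 16, matching y values: 4, 19 (2 points).
  x = 8: rhs = 9, matching y values: 3, 20 (2 points).
  x = 9: rhs = 4, matching y values: 2, 21 (2 points).
  x = 10: rhs = 7, matching y values: none (0 points).
  x = 11: rhs = 1, matching y values: 1, 22 (2 points).
  x = 12: rhs = 15, matching y values: none (0 points).
  x = 13: rhs = 9, matching y values: 3, 20 (2 points).
  x = 14: rhs = 12, matching y values: 9, 14 (2 points).
  x = 15: rhs = 7, matching y values: none (0 points).
  x = 16: rhs = 0, matching y values: 0 (1 points).
  x = 17: rhs = 20, matching y values: none (0 points).
  x = 18: rhs = 4, matching y values: 2, 21 (2 points).
  x = 19: rhs = 4, matching y values: 2, 21 (2 points).
  x = 20: rhs = 3, matching y values: 7, 16 (2 points).
  x = 21: rhs = 7, matching y values: none (0 points).
  x = 22: rhs = 22, matching y values: none (0 points).
Total affine count: 29.
Full point count |E(F_23)| = 29 + 1 = 30.
Hasse bound: |30 − (23+1)| = |6| = 6 ≤ 2√23 ≈ 9.5917 ✓.


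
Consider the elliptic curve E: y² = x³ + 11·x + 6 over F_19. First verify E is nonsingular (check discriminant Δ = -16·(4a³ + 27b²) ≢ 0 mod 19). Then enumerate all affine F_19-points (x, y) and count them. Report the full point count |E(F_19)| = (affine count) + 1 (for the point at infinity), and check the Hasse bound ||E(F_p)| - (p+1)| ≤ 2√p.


Affine points = {(0, 5), (0, 14), (2, 6), (2, 13), (3, 3), (3, 16), (4, 0), (8, 6), (8, 13), (9, 6), (9, 13), (12, 2), (12, 17), (13, 3), (13, 16), (14, 4), (14, 15)}; affine count = 17; |E(F_19)| = 18.

Discriminant check: Δ ∝ 4a³ + 27b² = 4·11³ + 27·6² = 4·1331 + 27·36 ≡ 7 (mod 19). Nonzero ⇒ E is nonsingular.
For each x ∈ F_19, compute rhs = x³ + 11·x + 6 mod 19, then count y ∈ F_19 with y² ≡ rhs.
  x = 0: rhs = 6, matching y values: 5, 14 (2 points).
  x = 1: rhs = 18, matching y values: none (0 points).
  x = 2: rhs = 17, matching y values: 6, 13 (2 points).
  x = 3: rhs = 9, matching y values: 3, 16 (2 points).
  x = 4: rhs = 0, matching y values: 0 (1 points).
  x = 5: rhs = 15, matching y values: none (0 points).
  x = 6: rhs = 3, matching y values: none (0 points).
  x = 7: rhs = 8, matching y values: none (0 points).
  x = 8: rhs = 17, matching y values: 6, 13 (2 points).
  x = 9: rhs = 17, matching y values: 6, 13 (2 points).
  x = 10: rhs = 14, matching y values: none (0 points).
  x = 11: rhs = 14, matching y values: none (0 points).
  x = 12: rhs = 4, matching y values: 2, 17 (2 points).
  x = 13: rhs = 9, matching y values: 3, 16 (2 points).
  x = 14: rhs = 16, matching y values: 4, 15 (2 points).
  x = 15: rhs = 12, matching y values: none (0 points).
  x = 16: rhs = 3, matching y values: none (0 points).
  x = 17: rhs = 14, matching y values: none (0 points).
  x = 18: rhs = 13, matching y values: none (0 points).
Total affine count: 17.
Full point count |E(F_19)| = 17 + 1 = 18.
Hasse bound: |18 − (19+1)| = |-2| = 2 ≤ 2√19 ≈ 8.7178 ✓.


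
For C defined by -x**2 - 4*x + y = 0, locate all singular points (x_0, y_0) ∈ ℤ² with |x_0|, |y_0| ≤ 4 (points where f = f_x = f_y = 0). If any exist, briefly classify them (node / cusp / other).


No singular points in the scanned grid; C is smooth there.

Compute partial derivatives:
  f_x = -2*x - 4.
  f_y = 1.
f_y = 1 is a nonzero constant, so f_y never vanishes: no point (x, y) can satisfy f = f_x = f_y = 0. In particular no (x, y) ∈ {−4, ..., 4}² is singular; the curve is smooth.


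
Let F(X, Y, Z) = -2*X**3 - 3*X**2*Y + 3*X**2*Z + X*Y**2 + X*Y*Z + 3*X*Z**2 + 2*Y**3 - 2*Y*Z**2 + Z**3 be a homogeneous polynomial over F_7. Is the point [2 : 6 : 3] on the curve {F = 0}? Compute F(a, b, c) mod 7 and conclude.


F(2,6,3) ≡ 6 (mod 7); P is NOT on the curve.

Evaluate F(2, 6, 3) term-by-term (mod 7).
  -2*X**3 ↦ -2·8·1·1 = -16
  -3*X**2*Y ↦ -3·4·6·1 = -72
  3*X**2*Z ↦ 3·4·1·3 = 36
  X*Y**2 ↦ 1·2·36·1 = 72
  X*Y*Z ↦ 1·2·6·3 = 36
  3*X*Z**2 ↦ 3·2·1·9 = 54
  2*Y**3 ↦ 2·1·216·1 = 432
  -2*Y*Z**2 ↦ -2·1·6·9 = -108
  Z**3 ↦ 1·1·1·27 = 27
Sum: F(2, 6, 3) = (-16) + (-72) + (36) + (72) + (36) + (54) + (432) + (-108) + (27) = 461.
Reducing mod 7: 461 ≡ 6 (mod 7).
Since F(a, b, c) ≡ 6 ≠ 0 (mod 7), P does NOT lie on the curve.


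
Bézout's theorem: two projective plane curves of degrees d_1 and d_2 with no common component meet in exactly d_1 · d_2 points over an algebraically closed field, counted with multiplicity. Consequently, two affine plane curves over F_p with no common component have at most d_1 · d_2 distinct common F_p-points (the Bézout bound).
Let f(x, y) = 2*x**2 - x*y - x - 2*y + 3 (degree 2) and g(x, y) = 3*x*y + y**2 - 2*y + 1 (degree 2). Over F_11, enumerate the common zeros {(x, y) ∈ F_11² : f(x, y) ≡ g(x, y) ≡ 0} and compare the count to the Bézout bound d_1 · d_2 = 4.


Common zeros: {(3, 8), (5, 10)}; count = 2; Bézout bound = 4.

deg(f) = 2, deg(g) = 2, so Bézout bound = 4.
Scan x ∈ F_11. For each x, list the y ∈ F_11 with f(x, y) ≡ 0 and those with g(x, y) ≡ 0 (mod 11); the common zeros in that column are the intersection.
  x = 0: f ≡ 0 at y ∈ {7}; g ≡ 0 at y ∈ {1}; common: ∅.
  x = 1: f ≡ 0 at y ∈ {5}; g ≡ 0 at y ∈ ∅; common: ∅.
  x = 2: f ≡ 0 at y ∈ {5}; g ≡ 0 at y ∈ {3, 4}; common: ∅.
  x = 3: f ≡ 0 at y ∈ {8}; g ≡ 0 at y ∈ {7, 8}; common: {8}.
  x = 4: f ≡ 0 at y ∈ {7}; g ≡ 0 at y ∈ ∅; common: ∅.
  x = 5: f ≡ 0 at y ∈ {10}; g ≡ 0 at y ∈ {10}; common: {10}.
  x = 6: f ≡ 0 at y ∈ {10}; g ≡ 0 at y ∈ ∅; common: ∅.
  x = 7: f ≡ 0 at y ∈ {8}; g ≡ 0 at y ∈ {5, 9}; common: ∅.
  x = 8: f ≡ 0 at y ∈ {9}; g ≡ 0 at y ∈ ∅; common: ∅.
  x = 9: f ≡ 0 at y ∈ ∅; g ≡ 0 at y ∈ {2, 6}; common: ∅.
  x = 10: f ≡ 0 at y ∈ {6}; g ≡ 0 at y ∈ ∅; common: ∅.
Collecting: common zeros = {(3, 8), (5, 10)}, so the count is 2.
Comparison with the Bézout bound: 2 ≤ 4 = deg(f)·deg(g), as expected for curves with no common component (the affine F_11-count falls short of the bound because intersections may lie at infinity, over extension fields, or carry multiplicity).


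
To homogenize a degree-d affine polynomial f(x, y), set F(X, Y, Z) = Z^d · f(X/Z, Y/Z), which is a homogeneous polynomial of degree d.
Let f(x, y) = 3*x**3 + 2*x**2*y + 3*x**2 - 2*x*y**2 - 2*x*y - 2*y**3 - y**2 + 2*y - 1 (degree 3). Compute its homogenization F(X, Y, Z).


F(X, Y, Z) = 3*X**3 + 2*X**2*Y + 3*X**2*Z - 2*X*Y**2 - 2*X*Y*Z - 2*Y**3 - Y**2*Z + 2*Y*Z**2 - Z**3

deg(f) = 3.
Substitute x = X/Z, y = Y/Z into f, then multiply by Z^3.
  monomial 3·x^3·y^0 ↦ 3·X^3·Y^0·Z^0.
  monomial 2·x^2·y^1 ↦ 2·X^2·Y^1·Z^0.
  monomial 3·x^2·y^0 ↦ 3·X^2·Y^0·Z^1.
  monomial -2·x^1·y^2 ↦ -2·X^1·Y^2·Z^0.
  monomial -2·x^1·y^1 ↦ -2·X^1·Y^1·Z^1.
  monomial -2·x^0·y^3 ↦ -2·X^0·Y^3·Z^0.
  monomial -1·x^0·y^2 ↦ -1·X^0·Y^2·Z^1.
  monomial 2·x^0·y^1 ↦ 2·X^0·Y^1·Z^2.
  monomial -1·x^0·y^0 ↦ -1·X^0·Y^0·Z^3.
Collecting: F(X, Y, Z) = 3*X**3 + 2*X**2*Y + 3*X**2*Z - 2*X*Y**2 - 2*X*Y*Z - 2*Y**3 - Y**2*Z + 2*Y*Z**2 - Z**3.


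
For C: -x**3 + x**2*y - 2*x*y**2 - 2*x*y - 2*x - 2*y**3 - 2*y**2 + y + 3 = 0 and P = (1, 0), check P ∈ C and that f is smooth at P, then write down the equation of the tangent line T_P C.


Tangent line at P: 5 - 5*x = 0.

Step 1: f(1, 0) = 0, so P lies on C.
Step 2: partial derivatives
  f_x(x, y) = -3*x**2 + 2*x*y - 2*y**2 - 2*y - 2, f_y(x, y) = x**2 - 4*x*y - 2*x - 6*y**2 - 4*y + 1.
  f_x(P) = -5, f_y(P) = 0 (gradient nonzero, so P is smooth).
Step 3: tangent line at P: -5·(x − 1) + 0·(y − 0) = 0.
Expanding: 5 - 5*x = 0.


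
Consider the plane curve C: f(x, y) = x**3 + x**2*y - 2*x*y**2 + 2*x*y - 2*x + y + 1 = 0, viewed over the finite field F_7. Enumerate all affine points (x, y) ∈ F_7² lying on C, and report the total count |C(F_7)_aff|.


Affine F_7-points: {(0, 6), (1, 0), (1, 2), (2, 2), (3, 6), (5, 6)}; count = 6.

For each of the 49 pairs (x, y) ∈ F_7², evaluate f(x, y) mod 7. Record the zeros.
  x = 0: [0↦1, 1↦2, 2↦3, 3↦4, 4↦5, 5↦6, 6↦0]  zeros at y ∈ {6}
  x = 1: [0↦0, 1↦2, 2↦0, 3↦1, 4↦5, 5↦5, 6↦1]  zeros at y ∈ {0, 2}
  x = 2: [0↦5, 1↦3, 2↦0, 3↦3, 4↦5, 5↦6, 6↦6]  zeros at y ∈ {2}
  x = 3: [0↦1, 1↦4, 2↦2, 3↦2, 4↦4, 5↦1, 6↦0]  zeros at y ∈ {6}
  x = 4: [0↦1, 1↦4, 2↦5, 3↦4, 4↦1, 5↦3, 6↦3]  zeros at y ∈ ∅
  x = 5: [0↦4, 1↦2, 2↦1, 3↦1, 4↦2, 5↦4, 6↦0]  zeros at y ∈ {6}
  x = 6: [0↦2, 1↦4, 2↦3, 3↦6, 4↦6, 5↦3, 6↦4]  zeros at y ∈ ∅
Collecting zeros: affine points = {(0, 6), (1, 0), (1, 2), (2, 2), (3, 6), (5, 6)}.
Total count |C(F_7)_aff| = 6.


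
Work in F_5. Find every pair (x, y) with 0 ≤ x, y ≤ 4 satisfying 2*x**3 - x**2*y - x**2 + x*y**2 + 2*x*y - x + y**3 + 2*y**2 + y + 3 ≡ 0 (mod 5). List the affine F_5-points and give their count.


Affine F_5-points: {(2, 4), (3, 0)}; count = 2.

For each of the 25 pairs (x, y) ∈ F_5², evaluate f(x, y) mod 5. Record the zeros.
  x = 0: [0↦3, 1↦2, 2↦1, 3↦1, 4↦3]  zeros at y ∈ ∅
  x = 1: [0↦3, 1↦4, 2↦2, 3↦3, 4↦3]  zeros at y ∈ ∅
  x = 2: [0↦3, 1↦4, 2↦4, 3↦4, 4↦0]  zeros at y ∈ {4}
  x = 3: [0↦0, 1↦4, 2↦4, 3↦1, 4↦1]  zeros at y ∈ {0}
  x = 4: [0↦1, 1↦1, 2↦4, 3↦1, 4↦3]  zeros at y ∈ ∅
Collecting zeros: affine points = {(2, 4), (3, 0)}.
Total count |C(F_5)_aff| = 2.


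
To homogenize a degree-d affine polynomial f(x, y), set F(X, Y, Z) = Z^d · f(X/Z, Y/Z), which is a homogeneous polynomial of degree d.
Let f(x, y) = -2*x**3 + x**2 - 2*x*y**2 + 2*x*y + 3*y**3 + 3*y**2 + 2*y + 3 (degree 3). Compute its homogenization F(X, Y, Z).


F(X, Y, Z) = -2*X**3 + X**2*Z - 2*X*Y**2 + 2*X*Y*Z + 3*Y**3 + 3*Y**2*Z + 2*Y*Z**2 + 3*Z**3

deg(f) = 3.
Substitute x = X/Z, y = Y/Z into f, then multiply by Z^3.
  monomial -2·x^3·y^0 ↦ -2·X^3·Y^0·Z^0.
  monomial 1·x^2·y^0 ↦ 1·X^2·Y^0·Z^1.
  monomial -2·x^1·y^2 ↦ -2·X^1·Y^2·Z^0.
  monomial 2·x^1·y^1 ↦ 2·X^1·Y^1·Z^1.
  monomial 3·x^0·y^3 ↦ 3·X^0·Y^3·Z^0.
  monomial 3·x^0·y^2 ↦ 3·X^0·Y^2·Z^1.
  monomial 2·x^0·y^1 ↦ 2·X^0·Y^1·Z^2.
  monomial 3·x^0·y^0 ↦ 3·X^0·Y^0·Z^3.
Collecting: F(X, Y, Z) = -2*X**3 + X**2*Z - 2*X*Y**2 + 2*X*Y*Z + 3*Y**3 + 3*Y**2*Z + 2*Y*Z**2 + 3*Z**3.


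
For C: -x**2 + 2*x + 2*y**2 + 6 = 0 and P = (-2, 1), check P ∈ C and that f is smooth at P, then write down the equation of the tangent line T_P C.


Tangent line at P: 6*x + 4*y + 8 = 0.

Step 1: f(-2, 1) = 0, so P lies on C.
Step 2: partial derivatives
  f_x(x, y) = 2 - 2*x, f_y(x, y) = 4*y.
  f_x(P) = 6, f_y(P) = 4 (gradient nonzero, so P is smooth).
Step 3: tangent line at P: 6·(x − -2) + 4·(y − 1) = 0.
Expanding: 6*x + 4*y + 8 = 0.


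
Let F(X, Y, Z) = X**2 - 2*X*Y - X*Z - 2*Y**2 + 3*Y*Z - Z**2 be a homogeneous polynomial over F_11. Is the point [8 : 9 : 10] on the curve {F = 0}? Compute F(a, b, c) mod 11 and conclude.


F(8,9,10) ≡ 2 (mod 11); P is NOT on the curve.

Evaluate F(8, 9, 10) term-by-term (mod 11).
  X**2 ↦ 1·64·1·1 = 64
  -2*X*Y ↦ -2·8·9·1 = -144
  -X*Z ↦ -1·8·1·10 = -80
  -2*Y**2 ↦ -2·1·81·1 = -162
  3*Y*Z ↦ 3·1·9·10 = 270
  -Z**2 ↦ -1·1·1·100 = -100
Sum: F(8, 9, 10) = (64) + (-144) + (-80) + (-162) + (270) + (-100) = -152.
Reducing mod 11: -152 ≡ 2 (mod 11).
Since F(a, b, c) ≡ 2 ≠ 0 (mod 11), P does NOT lie on the curve.
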